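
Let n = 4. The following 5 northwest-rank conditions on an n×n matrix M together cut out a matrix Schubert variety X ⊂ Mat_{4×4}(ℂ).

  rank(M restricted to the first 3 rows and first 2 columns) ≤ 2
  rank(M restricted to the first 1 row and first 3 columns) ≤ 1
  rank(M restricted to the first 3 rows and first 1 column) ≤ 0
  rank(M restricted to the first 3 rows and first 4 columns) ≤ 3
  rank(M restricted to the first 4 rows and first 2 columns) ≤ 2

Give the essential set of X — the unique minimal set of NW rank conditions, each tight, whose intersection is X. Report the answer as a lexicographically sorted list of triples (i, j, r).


Recovering R(i,j) via the rank-extension bound from the 5 conditions:

  row 1: 0  1  1  1
  row 2: 0  1  2  2
  row 3: 0  1  2  3
  row 4: 1  2  3  4

giving w = (2, 3, 4, 1) via Δ²R.

Fulton essential set (1 of the 3 Rothe cells):

[(3, 1, 0)]


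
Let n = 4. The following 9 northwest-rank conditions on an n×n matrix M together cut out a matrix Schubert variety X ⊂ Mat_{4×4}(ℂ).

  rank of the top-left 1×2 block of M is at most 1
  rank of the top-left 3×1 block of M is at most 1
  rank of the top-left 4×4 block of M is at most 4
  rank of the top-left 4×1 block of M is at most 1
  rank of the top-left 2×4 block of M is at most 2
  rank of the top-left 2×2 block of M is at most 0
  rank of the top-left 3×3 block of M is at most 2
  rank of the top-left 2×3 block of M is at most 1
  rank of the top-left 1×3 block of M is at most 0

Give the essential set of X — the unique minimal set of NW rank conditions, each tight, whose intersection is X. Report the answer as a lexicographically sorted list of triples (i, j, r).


Reconstructing r_w from the 9 given conditions:

  0  0  0  1
  0  0  1  2
  1  1  2  3
  1  2  3  4

second differences of R give the permutation w = (4, 3, 1, 2).

2 SE-corners of the 5-cell Rothe diagram give Ess(w):

[(1, 3, 0), (2, 2, 0)]


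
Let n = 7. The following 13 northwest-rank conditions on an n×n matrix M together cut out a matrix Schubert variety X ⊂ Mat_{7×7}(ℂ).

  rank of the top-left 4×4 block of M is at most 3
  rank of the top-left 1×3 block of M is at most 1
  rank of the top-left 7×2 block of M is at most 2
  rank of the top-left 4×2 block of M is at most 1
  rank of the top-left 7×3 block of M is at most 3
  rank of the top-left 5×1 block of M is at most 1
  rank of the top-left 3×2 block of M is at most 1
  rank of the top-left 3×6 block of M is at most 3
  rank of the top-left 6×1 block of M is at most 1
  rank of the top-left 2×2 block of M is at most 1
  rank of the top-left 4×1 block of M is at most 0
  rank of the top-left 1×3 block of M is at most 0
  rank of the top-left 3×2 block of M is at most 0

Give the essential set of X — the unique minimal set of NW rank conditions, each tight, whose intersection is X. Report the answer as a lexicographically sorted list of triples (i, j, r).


The tightest implied rank at each (i,j), from the 13 conditions:

  row 1: 0, 0, 0, 1, 1, 1, 1
  row 2: 0, 0, 1, 2, 2, 2, 2
  row 3: 0, 0, 1, 2, 3, 3, 3
  row 4: 0, 1, 2, 3, 4, 4, 4
  row 5: 1, 2, 3, 4, 5, 5, 5
  row 6: 1, 2, 3, 4, 5, 6, 6
  row 7: 1, 2, 3, 4, 5, 6, 7

the unique w with this rank table is (4, 3, 5, 2, 1, 6, 7).

|D(w)|=8, |Ess(w)|=3:

[(1, 3, 0), (3, 2, 0), (4, 1, 0)]


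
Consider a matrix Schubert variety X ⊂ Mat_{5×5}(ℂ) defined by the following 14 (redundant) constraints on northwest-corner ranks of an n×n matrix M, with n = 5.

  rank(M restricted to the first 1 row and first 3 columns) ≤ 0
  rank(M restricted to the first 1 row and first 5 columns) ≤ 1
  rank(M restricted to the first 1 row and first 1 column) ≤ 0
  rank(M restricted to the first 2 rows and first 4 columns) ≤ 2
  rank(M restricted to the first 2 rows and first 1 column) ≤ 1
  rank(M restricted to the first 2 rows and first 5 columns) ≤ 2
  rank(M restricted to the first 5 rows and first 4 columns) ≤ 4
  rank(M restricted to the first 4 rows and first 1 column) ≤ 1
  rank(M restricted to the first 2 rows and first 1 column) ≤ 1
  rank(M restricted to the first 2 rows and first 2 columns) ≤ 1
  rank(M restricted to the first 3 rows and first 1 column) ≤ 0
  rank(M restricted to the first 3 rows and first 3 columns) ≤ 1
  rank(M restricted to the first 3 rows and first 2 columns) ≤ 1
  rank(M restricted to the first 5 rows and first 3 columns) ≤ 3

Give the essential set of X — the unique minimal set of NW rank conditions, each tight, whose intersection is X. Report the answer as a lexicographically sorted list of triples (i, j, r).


Rank table r_w(5×5) implied by the 14 constraints:

  i=1: 0  0  0  1  1
  i=2: 0  1  1  2  2
  i=3: 0  1  1  2  3
  i=4: 1  2  2  3  4
  i=5: 1  2  3  4  5

so w = (4, 2, 5, 1, 3).

Fulton essential set (3 of the 6 Rothe cells):

[(1, 3, 0), (3, 1, 0), (3, 3, 1)]


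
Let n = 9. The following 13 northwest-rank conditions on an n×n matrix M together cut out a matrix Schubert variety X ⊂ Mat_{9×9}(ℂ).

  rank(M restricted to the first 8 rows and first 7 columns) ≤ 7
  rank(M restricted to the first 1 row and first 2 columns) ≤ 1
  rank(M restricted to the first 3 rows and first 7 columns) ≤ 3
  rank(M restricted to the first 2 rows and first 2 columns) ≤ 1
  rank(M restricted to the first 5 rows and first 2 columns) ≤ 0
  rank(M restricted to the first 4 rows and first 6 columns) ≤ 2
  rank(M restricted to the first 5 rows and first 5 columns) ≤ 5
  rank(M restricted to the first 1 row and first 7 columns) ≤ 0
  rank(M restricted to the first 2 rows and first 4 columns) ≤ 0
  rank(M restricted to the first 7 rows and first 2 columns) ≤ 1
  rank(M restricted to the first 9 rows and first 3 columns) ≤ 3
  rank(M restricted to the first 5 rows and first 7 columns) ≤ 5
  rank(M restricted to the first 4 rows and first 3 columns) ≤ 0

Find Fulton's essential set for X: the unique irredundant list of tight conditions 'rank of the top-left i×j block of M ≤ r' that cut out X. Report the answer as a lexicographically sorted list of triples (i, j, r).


Rank table r_w(9×9) implied by the 13 constraints:

  0  0  0  0  0  0  0  1  1
  0  0  0  0  1  1  1  2  2
  0  0  0  1  2  2  2  3  3
  0  0  0  1  2  2  3  4  4
  0  0  1  2  3  3  4  5  5
  1  1  2  3  4  4  5  6  6
  1  1  2  3  4  5  6  7  7
  1  2  3  4  5  6  7  8  8
  1  2  3  4  5  6  7  8  9

so w = (8, 5, 4, 7, 3, 1, 6, 2, 9).

Rothe diagram D(w) (21 cells), 6 SE-corners (essential conditions):

[(1, 7, 0), (2, 4, 0), (4, 3, 0), (4, 6, 2), (5, 2, 0), (7, 2, 1)]


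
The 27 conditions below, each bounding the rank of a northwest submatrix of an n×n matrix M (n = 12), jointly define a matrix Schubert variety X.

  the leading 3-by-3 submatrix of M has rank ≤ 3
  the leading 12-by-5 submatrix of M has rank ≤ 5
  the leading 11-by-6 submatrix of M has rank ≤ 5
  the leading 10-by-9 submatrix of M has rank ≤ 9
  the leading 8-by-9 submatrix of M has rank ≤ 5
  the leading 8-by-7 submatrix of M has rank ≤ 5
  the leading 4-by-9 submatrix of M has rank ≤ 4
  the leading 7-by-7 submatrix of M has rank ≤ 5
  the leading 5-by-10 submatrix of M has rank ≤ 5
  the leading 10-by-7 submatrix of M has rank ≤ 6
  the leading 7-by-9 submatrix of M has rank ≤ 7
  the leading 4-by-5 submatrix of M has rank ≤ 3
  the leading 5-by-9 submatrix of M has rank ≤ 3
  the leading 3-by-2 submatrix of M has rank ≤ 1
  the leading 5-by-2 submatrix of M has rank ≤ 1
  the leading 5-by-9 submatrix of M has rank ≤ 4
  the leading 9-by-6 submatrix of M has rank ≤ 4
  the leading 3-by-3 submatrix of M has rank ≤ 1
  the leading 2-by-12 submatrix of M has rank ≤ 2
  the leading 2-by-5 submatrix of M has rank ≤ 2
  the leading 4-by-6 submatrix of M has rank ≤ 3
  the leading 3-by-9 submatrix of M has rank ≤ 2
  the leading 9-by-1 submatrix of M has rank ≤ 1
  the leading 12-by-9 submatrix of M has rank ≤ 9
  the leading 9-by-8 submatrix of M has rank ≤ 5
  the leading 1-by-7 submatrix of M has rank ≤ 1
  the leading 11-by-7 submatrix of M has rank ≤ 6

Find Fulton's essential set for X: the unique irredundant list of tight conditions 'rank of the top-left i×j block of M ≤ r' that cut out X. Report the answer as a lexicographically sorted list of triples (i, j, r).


Rank table r_w(12×12) implied by the 27 constraints:

  1 | 1 | 1 | 1 | 1 | 1 | 1 | 1 | 1 | 1 | 1 | 1
  1 | 1 | 1 | 2 | 2 | 2 | 2 | 2 | 2 | 2 | 2 | 2
  1 | 1 | 1 | 2 | 2 | 2 | 2 | 2 | 2 | 3 | 3 | 3
  1 | 1 | 2 | 3 | 3 | 3 | 3 | 3 | 3 | 4 | 4 | 4
  1 | 1 | 2 | 3 | 3 | 3 | 3 | 3 | 3 | 4 | 5 | 5
  1 | 2 | 3 | 4 | 4 | 4 | 4 | 4 | 4 | 5 | 6 | 6
  1 | 2 | 3 | 4 | 4 | 4 | 5 | 5 | 5 | 6 | 7 | 7
  1 | 2 | 3 | 4 | 4 | 4 | 5 | 5 | 5 | 6 | 7 | 8
  1 | 2 | 3 | 4 | 4 | 4 | 5 | 5 | 6 | 7 | 8 | 9
  1 | 2 | 3 | 4 | 5 | 5 | 6 | 6 | 7 | 8 | 9 | 10
  1 | 2 | 3 | 4 | 5 | 5 | 6 | 7 | 8 | 9 | 10 | 11
  1 | 2 | 3 | 4 | 5 | 6 | 7 | 8 | 9 | 10 | 11 | 12

reading off 1-entries of Δ²R: w = (1, 4, 10, 3, 11, 2, 7, 12, 9, 5, 8, 6).

8 SE-corners of the 26-cell Rothe diagram give Ess(w):

[(3, 3, 1), (3, 9, 2), (5, 2, 1), (5, 9, 3), (8, 9, 5), (9, 6, 4), (9, 8, 5), (11, 6, 5)]


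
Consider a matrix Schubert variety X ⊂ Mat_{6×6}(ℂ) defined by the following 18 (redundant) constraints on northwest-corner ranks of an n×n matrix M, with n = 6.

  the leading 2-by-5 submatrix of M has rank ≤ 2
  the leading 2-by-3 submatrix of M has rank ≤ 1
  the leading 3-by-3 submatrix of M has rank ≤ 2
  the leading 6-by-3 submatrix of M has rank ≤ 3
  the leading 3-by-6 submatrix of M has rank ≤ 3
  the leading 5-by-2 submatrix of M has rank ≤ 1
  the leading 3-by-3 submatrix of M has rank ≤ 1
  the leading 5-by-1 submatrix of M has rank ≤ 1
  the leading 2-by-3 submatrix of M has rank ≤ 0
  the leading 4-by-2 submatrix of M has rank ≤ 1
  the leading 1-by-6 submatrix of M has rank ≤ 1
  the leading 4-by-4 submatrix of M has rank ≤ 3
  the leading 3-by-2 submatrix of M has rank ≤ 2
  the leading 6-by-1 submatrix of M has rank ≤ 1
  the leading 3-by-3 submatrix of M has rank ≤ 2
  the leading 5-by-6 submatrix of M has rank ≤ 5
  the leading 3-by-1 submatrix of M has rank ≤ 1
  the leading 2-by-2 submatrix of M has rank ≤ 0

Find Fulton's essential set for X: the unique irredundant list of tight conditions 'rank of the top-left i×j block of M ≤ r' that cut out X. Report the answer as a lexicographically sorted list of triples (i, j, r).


Reconstructing r_w from the 18 given conditions:

  row 1: 0, 0, 0, 1, 1, 1
  row 2: 0, 0, 0, 1, 2, 2
  row 3: 1, 1, 1, 2, 3, 3
  row 4: 1, 1, 2, 3, 4, 4
  row 5: 1, 1, 2, 3, 4, 5
  row 6: 1, 2, 3, 4, 5, 6

so w = (4, 5, 1, 3, 6, 2).

Fulton essential set (2 of the 8 Rothe cells):

[(2, 3, 0), (5, 2, 1)]


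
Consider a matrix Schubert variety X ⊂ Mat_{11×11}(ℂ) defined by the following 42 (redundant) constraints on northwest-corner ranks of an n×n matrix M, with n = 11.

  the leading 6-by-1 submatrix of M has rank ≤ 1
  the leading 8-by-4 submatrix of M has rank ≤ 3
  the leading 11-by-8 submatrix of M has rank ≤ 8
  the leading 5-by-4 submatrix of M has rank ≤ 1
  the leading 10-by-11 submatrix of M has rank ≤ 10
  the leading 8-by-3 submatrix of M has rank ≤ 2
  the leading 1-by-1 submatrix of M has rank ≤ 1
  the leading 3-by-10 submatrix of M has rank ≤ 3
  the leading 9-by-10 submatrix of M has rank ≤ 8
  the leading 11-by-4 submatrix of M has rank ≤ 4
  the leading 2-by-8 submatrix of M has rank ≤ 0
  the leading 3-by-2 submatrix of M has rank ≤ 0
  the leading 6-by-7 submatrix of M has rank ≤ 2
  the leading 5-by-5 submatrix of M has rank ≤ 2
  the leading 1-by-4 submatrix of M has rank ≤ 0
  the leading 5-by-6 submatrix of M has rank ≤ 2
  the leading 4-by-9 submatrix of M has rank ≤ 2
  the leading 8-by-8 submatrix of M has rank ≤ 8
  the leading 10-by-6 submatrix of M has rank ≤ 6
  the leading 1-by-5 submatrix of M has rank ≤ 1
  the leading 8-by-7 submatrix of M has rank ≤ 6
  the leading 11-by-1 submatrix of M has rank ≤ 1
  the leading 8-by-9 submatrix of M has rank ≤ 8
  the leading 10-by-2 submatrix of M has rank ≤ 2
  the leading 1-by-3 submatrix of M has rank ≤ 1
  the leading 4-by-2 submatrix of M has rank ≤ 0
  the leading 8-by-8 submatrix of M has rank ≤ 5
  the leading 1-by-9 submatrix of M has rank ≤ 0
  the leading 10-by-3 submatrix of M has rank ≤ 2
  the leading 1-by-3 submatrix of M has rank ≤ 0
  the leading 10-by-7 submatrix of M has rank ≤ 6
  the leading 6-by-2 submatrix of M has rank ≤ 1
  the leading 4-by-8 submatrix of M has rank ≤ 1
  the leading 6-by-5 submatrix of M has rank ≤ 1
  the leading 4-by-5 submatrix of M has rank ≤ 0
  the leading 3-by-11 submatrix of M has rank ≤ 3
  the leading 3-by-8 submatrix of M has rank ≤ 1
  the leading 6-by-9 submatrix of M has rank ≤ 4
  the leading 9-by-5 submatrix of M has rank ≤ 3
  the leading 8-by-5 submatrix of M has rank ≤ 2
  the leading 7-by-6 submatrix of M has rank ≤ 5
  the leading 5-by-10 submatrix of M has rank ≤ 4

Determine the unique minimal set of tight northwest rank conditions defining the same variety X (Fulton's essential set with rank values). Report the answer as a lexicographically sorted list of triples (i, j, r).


Computing R[i][j] = min implied NW-rank bound (n=11, 42 conditions):

  i=1: 0  0  0  0  0  0  0  0  0  1  1
  i=2: 0  0  0  0  0  0  0  0  1  2  2
  i=3: 0  0  0  0  0  1  1  1  2  3  3
  i=4: 0  0  0  0  0  1  1  1  2  3  4
  i=5: 1  1  1  1  1  2  2  2  3  4  5
  i=6: 1  1  1  1  1  2  2  3  4  5  6
  i=7: 1  2  2  2  2  3  3  4  5  6  7
  i=8: 1  2  2  2  2  3  4  5  6  7  8
  i=9: 1  2  2  3  3  4  5  6  7  8  9
  i=10: 1  2  2  3  4  5  6  7  8  9  10
  i=11: 1  2  3  4  5  6  7  8  9  10  11

reading off 1-entries of Δ²R: w = (10, 9, 6, 11, 1, 8, 2, 7, 4, 5, 3).

8 SE-corners of the 39-cell Rothe diagram give Ess(w):

[(1, 9, 0), (2, 8, 0), (4, 5, 0), (4, 8, 1), (6, 5, 1), (6, 7, 2), (8, 5, 2), (10, 3, 2)]


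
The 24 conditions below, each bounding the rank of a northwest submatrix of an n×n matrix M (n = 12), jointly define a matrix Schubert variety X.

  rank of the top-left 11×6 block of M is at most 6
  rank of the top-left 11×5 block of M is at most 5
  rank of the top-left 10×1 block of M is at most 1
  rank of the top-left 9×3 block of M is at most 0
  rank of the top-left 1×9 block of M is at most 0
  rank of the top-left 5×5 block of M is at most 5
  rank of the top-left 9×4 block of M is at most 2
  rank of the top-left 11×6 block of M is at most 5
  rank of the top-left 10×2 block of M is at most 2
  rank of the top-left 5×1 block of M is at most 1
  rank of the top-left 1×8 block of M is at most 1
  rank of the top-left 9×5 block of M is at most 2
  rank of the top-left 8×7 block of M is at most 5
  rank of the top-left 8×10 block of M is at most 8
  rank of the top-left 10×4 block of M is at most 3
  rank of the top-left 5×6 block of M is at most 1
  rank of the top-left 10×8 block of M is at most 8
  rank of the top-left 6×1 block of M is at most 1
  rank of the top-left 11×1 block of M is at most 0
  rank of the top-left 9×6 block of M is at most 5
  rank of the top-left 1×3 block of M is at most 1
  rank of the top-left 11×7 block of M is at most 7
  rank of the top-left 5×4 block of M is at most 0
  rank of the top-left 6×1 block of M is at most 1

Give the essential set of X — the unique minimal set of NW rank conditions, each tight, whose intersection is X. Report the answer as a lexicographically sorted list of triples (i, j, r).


Computing R[i][j] = min implied NW-rank bound (n=12, 24 conditions):

  R[1]: 0, 0, 0, 0, 0, 0, 0, 0, 0, 1, 1, 1
  R[2]: 0, 0, 0, 0, 1, 1, 1, 1, 1, 2, 2, 2
  R[3]: 0, 0, 0, 0, 1, 1, 2, 2, 2, 3, 3, 3
  R[4]: 0, 0, 0, 0, 1, 1, 2, 3, 3, 4, 4, 4
  R[5]: 0, 0, 0, 0, 1, 1, 2, 3, 4, 5, 5, 5
  R[6]: 0, 0, 0, 1, 2, 2, 3, 4, 5, 6, 6, 6
  R[7]: 0, 0, 0, 1, 2, 3, 4, 5, 6, 7, 7, 7
  R[8]: 0, 0, 0, 1, 2, 3, 4, 5, 6, 7, 8, 8
  R[9]: 0, 0, 0, 1, 2, 3, 4, 5, 6, 7, 8, 9
  R[10]: 0, 1, 1, 2, 3, 4, 5, 6, 7, 8, 9, 10
  R[11]: 0, 1, 2, 3, 4, 5, 6, 7, 8, 9, 10, 11
  R[12]: 1, 2, 3, 4, 5, 6, 7, 8, 9, 10, 11, 12

giving w = (10, 5, 7, 8, 9, 4, 6, 11, 12, 2, 3, 1) via Δ²R.

5 SE-corners of the 42-cell Rothe diagram give Ess(w):

[(1, 9, 0), (5, 4, 0), (5, 6, 1), (9, 3, 0), (11, 1, 0)]


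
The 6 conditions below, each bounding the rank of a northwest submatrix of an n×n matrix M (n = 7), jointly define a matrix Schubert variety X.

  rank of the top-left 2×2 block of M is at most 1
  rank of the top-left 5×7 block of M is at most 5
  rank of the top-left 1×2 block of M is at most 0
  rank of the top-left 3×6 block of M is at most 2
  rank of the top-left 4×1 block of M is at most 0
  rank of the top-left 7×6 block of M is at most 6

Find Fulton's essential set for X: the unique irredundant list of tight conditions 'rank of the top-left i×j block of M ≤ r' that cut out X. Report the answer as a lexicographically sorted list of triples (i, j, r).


Reconstructing r_w from the 6 given conditions:

  R[1]: 0  0  1  1  1  1  1
  R[2]: 0  1  2  2  2  2  2
  R[3]: 0  1  2  2  2  2  3
  R[4]: 0  1  2  3  3  3  4
  R[5]: 1  2  3  4  4  4  5
  R[6]: 1  2  3  4  5  5  6
  R[7]: 1  2  3  4  5  6  7

the unique w with this rank table is (3, 2, 7, 4, 1, 5, 6).

|D(w)|=8, |Ess(w)|=3:

[(1, 2, 0), (3, 6, 2), (4, 1, 0)]


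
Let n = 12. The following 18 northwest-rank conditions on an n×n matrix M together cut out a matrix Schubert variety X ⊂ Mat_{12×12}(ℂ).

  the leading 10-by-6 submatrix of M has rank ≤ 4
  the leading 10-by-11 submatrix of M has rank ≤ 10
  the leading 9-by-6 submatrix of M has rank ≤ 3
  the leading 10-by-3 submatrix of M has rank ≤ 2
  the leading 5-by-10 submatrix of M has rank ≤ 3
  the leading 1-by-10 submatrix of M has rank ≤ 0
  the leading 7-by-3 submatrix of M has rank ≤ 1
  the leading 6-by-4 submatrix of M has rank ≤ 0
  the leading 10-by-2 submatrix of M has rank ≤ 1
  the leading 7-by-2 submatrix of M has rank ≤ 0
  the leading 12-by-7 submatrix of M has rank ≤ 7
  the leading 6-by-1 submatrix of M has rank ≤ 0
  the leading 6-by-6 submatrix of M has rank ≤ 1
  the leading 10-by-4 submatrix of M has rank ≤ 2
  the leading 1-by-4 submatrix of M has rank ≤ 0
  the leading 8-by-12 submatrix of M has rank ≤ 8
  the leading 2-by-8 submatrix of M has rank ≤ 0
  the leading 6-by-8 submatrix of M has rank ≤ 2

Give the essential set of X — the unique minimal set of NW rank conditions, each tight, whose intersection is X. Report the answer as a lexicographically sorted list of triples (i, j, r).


Recovering R(i,j) via the rank-extension bound from the 18 conditions:

  0 | 0 | 0 | 0 | 0 | 0 | 0 | 0 | 0 | 0 | 1 | 1
  0 | 0 | 0 | 0 | 0 | 0 | 0 | 0 | 1 | 1 | 2 | 2
  0 | 0 | 0 | 0 | 1 | 1 | 1 | 1 | 2 | 2 | 3 | 3
  0 | 0 | 0 | 0 | 1 | 1 | 2 | 2 | 3 | 3 | 4 | 4
  0 | 0 | 0 | 0 | 1 | 1 | 2 | 2 | 3 | 3 | 4 | 5
  0 | 0 | 0 | 0 | 1 | 1 | 2 | 2 | 3 | 4 | 5 | 6
  0 | 0 | 1 | 1 | 2 | 2 | 3 | 3 | 4 | 5 | 6 | 7
  1 | 1 | 2 | 2 | 3 | 3 | 4 | 4 | 5 | 6 | 7 | 8
  1 | 1 | 2 | 2 | 3 | 3 | 4 | 5 | 6 | 7 | 8 | 9
  1 | 1 | 2 | 2 | 3 | 4 | 5 | 6 | 7 | 8 | 9 | 10
  1 | 2 | 3 | 3 | 4 | 5 | 6 | 7 | 8 | 9 | 10 | 11
  1 | 2 | 3 | 4 | 5 | 6 | 7 | 8 | 9 | 10 | 11 | 12

so w = (11, 9, 5, 7, 12, 10, 3, 1, 8, 6, 2, 4).

D(w) has 47 cells with 10 SE-corners; essential set:

[(1, 10, 0), (2, 8, 0), (5, 10, 3), (6, 4, 0), (6, 6, 1), (6, 8, 2), (7, 2, 0), (9, 6, 3), (10, 2, 1), (10, 4, 2)]


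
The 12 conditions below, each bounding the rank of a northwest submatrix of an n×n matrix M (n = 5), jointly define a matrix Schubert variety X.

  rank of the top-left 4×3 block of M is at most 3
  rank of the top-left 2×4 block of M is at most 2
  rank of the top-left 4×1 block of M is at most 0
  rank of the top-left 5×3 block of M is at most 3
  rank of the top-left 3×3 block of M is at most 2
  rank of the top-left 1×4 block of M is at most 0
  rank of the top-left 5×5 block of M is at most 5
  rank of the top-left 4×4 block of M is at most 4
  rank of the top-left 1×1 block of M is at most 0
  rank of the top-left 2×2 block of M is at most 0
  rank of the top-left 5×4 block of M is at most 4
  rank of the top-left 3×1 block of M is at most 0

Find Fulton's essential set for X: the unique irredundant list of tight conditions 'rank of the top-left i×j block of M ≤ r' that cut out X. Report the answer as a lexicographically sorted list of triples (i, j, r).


Recovering R(i,j) via the rank-extension bound from the 12 conditions:

  row 1: 0 0 0 0 1
  row 2: 0 0 1 1 2
  row 3: 0 1 2 2 3
  row 4: 0 1 2 3 4
  row 5: 1 2 3 4 5

hence w(1..5) = (5, 3, 2, 4, 1).

Fulton essential set (3 of the 8 Rothe cells):

[(1, 4, 0), (2, 2, 0), (4, 1, 0)]


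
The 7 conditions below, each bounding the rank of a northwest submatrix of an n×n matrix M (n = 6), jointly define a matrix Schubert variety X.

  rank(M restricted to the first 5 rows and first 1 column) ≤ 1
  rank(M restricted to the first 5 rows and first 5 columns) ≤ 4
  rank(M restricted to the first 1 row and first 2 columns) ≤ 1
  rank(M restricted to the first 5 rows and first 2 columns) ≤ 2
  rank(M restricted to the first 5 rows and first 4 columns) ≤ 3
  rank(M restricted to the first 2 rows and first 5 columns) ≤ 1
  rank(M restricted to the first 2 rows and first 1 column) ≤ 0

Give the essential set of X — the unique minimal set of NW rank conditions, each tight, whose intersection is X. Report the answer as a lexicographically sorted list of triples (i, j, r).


Propagating the 7 rank bounds to every northwest block:

  row 1: 0, 1, 1, 1, 1, 1
  row 2: 0, 1, 1, 1, 1, 2
  row 3: 1, 2, 2, 2, 2, 3
  row 4: 1, 2, 3, 3, 3, 4
  row 5: 1, 2, 3, 3, 4, 5
  row 6: 1, 2, 3, 4, 5, 6

hence w(1..6) = (2, 6, 1, 3, 5, 4).

Rothe diagram D(w) (6 cells), 3 SE-corners (essential conditions):

[(2, 1, 0), (2, 5, 1), (5, 4, 3)]


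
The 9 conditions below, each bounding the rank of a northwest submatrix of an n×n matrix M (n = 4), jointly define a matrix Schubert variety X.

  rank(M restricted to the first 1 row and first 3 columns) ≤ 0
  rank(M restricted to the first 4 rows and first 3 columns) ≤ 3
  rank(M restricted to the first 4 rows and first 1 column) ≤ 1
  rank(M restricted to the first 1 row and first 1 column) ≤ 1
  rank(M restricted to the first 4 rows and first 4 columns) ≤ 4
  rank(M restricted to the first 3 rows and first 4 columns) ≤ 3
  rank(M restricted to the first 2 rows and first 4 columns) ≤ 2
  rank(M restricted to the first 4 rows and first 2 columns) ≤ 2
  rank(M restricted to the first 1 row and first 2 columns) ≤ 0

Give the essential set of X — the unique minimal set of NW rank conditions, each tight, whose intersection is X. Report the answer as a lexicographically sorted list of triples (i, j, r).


The tightest implied rank at each (i,j), from the 9 conditions:

  i=1: 0, 0, 0, 1
  i=2: 1, 1, 1, 2
  i=3: 1, 2, 2, 3
  i=4: 1, 2, 3, 4

hence w(1..4) = (4, 1, 2, 3).

D(w) has 3 cells with 1 SE-corner; essential set:

[(1, 3, 0)]


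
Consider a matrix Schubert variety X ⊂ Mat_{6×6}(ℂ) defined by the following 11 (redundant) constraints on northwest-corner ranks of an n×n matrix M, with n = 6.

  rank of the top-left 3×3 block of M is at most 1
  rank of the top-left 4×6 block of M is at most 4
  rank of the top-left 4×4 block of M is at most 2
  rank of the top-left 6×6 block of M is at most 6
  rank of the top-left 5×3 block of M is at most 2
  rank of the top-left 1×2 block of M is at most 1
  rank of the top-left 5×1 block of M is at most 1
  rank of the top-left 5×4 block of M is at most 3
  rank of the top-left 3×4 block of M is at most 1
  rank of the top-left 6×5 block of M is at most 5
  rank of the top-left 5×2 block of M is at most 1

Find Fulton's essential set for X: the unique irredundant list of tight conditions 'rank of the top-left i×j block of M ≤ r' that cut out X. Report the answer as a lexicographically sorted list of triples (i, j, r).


Propagating the 11 rank bounds to every northwest block:

  1, 1, 1, 1, 1, 1
  1, 1, 1, 1, 2, 2
  1, 1, 1, 1, 2, 3
  1, 1, 2, 2, 3, 4
  1, 1, 2, 3, 4, 5
  1, 2, 3, 4, 5, 6

reading off 1-entries of Δ²R: w = (1, 5, 6, 3, 4, 2).

ℓ(w)=8; the 2 essential cells (i,j,r):

[(3, 4, 1), (5, 2, 1)]


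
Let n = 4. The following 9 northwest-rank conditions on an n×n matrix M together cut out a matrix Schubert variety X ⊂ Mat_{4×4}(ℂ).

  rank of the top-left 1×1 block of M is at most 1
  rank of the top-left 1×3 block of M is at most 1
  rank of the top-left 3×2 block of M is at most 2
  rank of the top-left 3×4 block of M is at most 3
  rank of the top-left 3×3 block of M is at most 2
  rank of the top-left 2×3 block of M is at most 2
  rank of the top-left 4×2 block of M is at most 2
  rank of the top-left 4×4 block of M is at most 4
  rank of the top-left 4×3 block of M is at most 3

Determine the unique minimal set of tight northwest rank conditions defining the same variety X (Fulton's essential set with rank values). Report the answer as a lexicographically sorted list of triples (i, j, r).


Rank table r_w(4×4) implied by the 9 constraints:

  row 1: 1, 1, 1, 1
  row 2: 1, 2, 2, 2
  row 3: 1, 2, 2, 3
  row 4: 1, 2, 3, 4

second differences of R give the permutation w = (1, 2, 4, 3).

D(w) has 1 cell with 1 SE-corner; essential set:

[(3, 3, 2)]


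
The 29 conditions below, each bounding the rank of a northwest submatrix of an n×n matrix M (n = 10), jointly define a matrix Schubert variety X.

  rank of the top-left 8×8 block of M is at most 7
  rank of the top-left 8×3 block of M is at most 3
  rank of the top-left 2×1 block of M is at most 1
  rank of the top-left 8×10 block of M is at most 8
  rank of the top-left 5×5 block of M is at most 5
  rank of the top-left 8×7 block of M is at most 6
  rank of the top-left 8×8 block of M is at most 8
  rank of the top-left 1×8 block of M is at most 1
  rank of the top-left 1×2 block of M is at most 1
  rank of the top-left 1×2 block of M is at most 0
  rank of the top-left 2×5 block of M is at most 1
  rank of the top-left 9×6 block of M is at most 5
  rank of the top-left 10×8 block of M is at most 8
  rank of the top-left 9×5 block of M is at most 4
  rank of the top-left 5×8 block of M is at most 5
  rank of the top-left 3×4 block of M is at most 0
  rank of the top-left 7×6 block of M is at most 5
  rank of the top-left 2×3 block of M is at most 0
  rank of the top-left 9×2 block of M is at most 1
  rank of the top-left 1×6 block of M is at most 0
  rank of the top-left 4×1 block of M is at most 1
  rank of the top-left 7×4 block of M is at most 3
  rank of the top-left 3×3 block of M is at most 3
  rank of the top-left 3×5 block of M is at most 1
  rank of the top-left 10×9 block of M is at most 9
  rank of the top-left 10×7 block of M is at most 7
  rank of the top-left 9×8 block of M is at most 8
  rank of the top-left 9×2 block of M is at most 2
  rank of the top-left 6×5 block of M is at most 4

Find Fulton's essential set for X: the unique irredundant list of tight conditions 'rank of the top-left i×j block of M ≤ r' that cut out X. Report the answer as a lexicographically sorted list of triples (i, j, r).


Computing R[i][j] = min implied NW-rank bound (n=10, 29 conditions):

  i=1: 0 | 0 | 0 | 0 | 0 | 0 | 1 | 1 | 1 | 1
  i=2: 0 | 0 | 0 | 0 | 1 | 1 | 2 | 2 | 2 | 2
  i=3: 0 | 0 | 0 | 0 | 1 | 2 | 3 | 3 | 3 | 3
  i=4: 1 | 1 | 1 | 1 | 2 | 3 | 4 | 4 | 4 | 4
  i=5: 1 | 1 | 2 | 2 | 3 | 4 | 5 | 5 | 5 | 5
  i=6: 1 | 1 | 2 | 3 | 4 | 5 | 6 | 6 | 6 | 6
  i=7: 1 | 1 | 2 | 3 | 4 | 5 | 6 | 7 | 7 | 7
  i=8: 1 | 1 | 2 | 3 | 4 | 5 | 6 | 7 | 8 | 8
  i=9: 1 | 1 | 2 | 3 | 4 | 5 | 6 | 7 | 8 | 9
  i=10: 1 | 2 | 3 | 4 | 5 | 6 | 7 | 8 | 9 | 10

so w = (7, 5, 6, 1, 3, 4, 8, 9, 10, 2).

3 SE-corners of the 19-cell Rothe diagram give Ess(w):

[(1, 6, 0), (3, 4, 0), (9, 2, 1)]


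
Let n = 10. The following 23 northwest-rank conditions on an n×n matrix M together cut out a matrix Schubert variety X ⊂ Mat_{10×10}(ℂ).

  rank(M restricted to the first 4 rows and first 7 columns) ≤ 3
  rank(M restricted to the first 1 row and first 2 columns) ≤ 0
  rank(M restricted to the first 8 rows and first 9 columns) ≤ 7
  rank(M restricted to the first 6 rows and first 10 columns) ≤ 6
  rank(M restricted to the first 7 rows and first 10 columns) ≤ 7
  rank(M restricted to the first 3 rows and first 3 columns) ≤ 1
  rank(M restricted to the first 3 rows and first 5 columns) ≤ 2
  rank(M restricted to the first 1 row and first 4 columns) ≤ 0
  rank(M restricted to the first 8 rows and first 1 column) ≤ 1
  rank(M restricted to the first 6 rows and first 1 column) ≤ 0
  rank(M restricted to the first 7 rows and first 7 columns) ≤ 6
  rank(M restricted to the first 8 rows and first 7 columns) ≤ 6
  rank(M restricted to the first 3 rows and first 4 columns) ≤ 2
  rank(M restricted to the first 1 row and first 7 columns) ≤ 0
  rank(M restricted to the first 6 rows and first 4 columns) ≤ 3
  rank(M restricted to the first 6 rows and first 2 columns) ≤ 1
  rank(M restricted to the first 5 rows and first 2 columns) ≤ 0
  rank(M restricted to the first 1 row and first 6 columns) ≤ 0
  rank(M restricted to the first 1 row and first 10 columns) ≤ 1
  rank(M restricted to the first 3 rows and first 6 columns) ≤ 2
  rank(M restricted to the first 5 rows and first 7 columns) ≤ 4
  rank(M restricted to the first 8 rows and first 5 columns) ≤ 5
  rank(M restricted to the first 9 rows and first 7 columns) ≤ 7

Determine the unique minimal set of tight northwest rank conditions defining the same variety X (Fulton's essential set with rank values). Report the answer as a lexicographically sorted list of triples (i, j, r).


The tightest implied rank at each (i,j), from the 23 conditions:

  i=1: 0 | 0 | 0 | 0 | 0 | 0 | 0 | 1 | 1 | 1
  i=2: 0 | 0 | 1 | 1 | 1 | 1 | 1 | 2 | 2 | 2
  i=3: 0 | 0 | 1 | 2 | 2 | 2 | 2 | 3 | 3 | 3
  i=4: 0 | 0 | 1 | 2 | 3 | 3 | 3 | 4 | 4 | 4
  i=5: 0 | 0 | 1 | 2 | 3 | 4 | 4 | 5 | 5 | 5
  i=6: 0 | 1 | 2 | 3 | 4 | 5 | 5 | 6 | 6 | 6
  i=7: 1 | 2 | 3 | 4 | 5 | 6 | 6 | 7 | 7 | 7
  i=8: 1 | 2 | 3 | 4 | 5 | 6 | 6 | 7 | 7 | 8
  i=9: 1 | 2 | 3 | 4 | 5 | 6 | 7 | 8 | 8 | 9
  i=10: 1 | 2 | 3 | 4 | 5 | 6 | 7 | 8 | 9 | 10

giving w = (8, 3, 4, 5, 6, 2, 1, 10, 7, 9) via Δ²R.

D(w) has 18 cells with 5 SE-corners; essential set:

[(1, 7, 0), (5, 2, 0), (6, 1, 0), (8, 7, 6), (8, 9, 7)]


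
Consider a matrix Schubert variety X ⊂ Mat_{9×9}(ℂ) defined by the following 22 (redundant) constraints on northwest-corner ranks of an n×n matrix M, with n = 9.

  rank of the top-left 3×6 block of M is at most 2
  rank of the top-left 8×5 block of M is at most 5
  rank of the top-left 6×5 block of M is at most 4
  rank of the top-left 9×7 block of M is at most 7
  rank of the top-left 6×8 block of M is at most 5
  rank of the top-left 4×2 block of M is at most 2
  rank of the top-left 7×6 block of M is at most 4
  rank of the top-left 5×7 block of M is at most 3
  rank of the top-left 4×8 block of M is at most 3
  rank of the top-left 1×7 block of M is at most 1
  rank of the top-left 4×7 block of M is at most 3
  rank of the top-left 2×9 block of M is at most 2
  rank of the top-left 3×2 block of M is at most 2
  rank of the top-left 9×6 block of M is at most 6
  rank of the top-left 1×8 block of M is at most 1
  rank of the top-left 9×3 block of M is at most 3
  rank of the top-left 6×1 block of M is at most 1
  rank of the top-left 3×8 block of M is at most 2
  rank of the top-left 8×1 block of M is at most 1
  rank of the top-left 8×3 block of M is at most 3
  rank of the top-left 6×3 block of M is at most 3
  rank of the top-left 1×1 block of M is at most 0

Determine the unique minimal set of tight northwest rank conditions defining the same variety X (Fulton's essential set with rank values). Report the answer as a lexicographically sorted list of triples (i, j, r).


The tightest implied rank at each (i,j), from the 22 conditions:

  i=1: 0 | 1 | 1 | 1 | 1 | 1 | 1 | 1 | 1
  i=2: 1 | 2 | 2 | 2 | 2 | 2 | 2 | 2 | 2
  i=3: 1 | 2 | 2 | 2 | 2 | 2 | 2 | 2 | 3
  i=4: 1 | 2 | 3 | 3 | 3 | 3 | 3 | 3 | 4
  i=5: 1 | 2 | 3 | 3 | 3 | 3 | 3 | 4 | 5
  i=6: 1 | 2 | 3 | 4 | 4 | 4 | 4 | 5 | 6
  i=7: 1 | 2 | 3 | 4 | 4 | 4 | 5 | 6 | 7
  i=8: 1 | 2 | 3 | 4 | 5 | 5 | 6 | 7 | 8
  i=9: 1 | 2 | 3 | 4 | 5 | 6 | 7 | 8 | 9

second differences of R give the permutation w = (2, 1, 9, 3, 8, 4, 7, 5, 6).

ℓ(w)=13; the 4 essential cells (i,j,r):

[(1, 1, 0), (3, 8, 2), (5, 7, 3), (7, 6, 4)]


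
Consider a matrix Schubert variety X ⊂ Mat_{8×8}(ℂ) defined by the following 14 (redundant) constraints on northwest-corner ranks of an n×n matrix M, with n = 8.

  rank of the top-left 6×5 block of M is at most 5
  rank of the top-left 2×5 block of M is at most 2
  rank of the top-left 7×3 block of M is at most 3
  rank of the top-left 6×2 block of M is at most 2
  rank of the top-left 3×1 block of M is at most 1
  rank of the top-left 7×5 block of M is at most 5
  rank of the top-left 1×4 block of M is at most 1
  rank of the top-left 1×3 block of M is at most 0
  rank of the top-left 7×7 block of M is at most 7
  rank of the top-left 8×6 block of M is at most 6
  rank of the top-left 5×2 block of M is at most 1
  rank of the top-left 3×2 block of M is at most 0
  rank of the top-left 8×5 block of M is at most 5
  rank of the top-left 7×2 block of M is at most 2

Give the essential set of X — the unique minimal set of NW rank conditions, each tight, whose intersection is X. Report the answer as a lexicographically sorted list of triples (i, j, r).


Reconstructing r_w from the 14 given conditions:

  R[1]: 0, 0, 0, 1, 1, 1, 1, 1
  R[2]: 0, 0, 1, 2, 2, 2, 2, 2
  R[3]: 0, 0, 1, 2, 3, 3, 3, 3
  R[4]: 1, 1, 2, 3, 4, 4, 4, 4
  R[5]: 1, 1, 2, 3, 4, 5, 5, 5
  R[6]: 1, 2, 3, 4, 5, 6, 6, 6
  R[7]: 1, 2, 3, 4, 5, 6, 7, 7
  R[8]: 1, 2, 3, 4, 5, 6, 7, 8

hence w(1..8) = (4, 3, 5, 1, 6, 2, 7, 8).

3 SE-corners of the 8-cell Rothe diagram give Ess(w):

[(1, 3, 0), (3, 2, 0), (5, 2, 1)]


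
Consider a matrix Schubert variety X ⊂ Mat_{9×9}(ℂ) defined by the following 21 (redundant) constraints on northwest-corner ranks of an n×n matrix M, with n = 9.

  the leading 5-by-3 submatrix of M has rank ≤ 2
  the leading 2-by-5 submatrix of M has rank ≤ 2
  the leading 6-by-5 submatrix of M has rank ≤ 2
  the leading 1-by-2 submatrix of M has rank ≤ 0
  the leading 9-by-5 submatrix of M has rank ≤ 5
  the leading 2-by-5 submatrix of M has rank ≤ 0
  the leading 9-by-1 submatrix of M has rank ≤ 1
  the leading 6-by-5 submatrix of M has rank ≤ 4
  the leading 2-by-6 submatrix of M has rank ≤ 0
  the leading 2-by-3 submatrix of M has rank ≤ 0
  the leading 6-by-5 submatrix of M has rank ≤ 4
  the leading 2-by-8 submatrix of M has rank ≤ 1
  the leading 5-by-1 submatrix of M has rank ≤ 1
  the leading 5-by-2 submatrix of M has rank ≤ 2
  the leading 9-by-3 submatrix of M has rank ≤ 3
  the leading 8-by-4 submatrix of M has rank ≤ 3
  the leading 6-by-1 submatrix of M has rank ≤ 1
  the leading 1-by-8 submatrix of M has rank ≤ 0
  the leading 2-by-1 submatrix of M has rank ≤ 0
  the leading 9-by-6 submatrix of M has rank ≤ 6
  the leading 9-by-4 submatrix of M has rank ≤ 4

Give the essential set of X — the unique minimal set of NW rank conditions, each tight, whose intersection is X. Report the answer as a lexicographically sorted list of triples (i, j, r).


Reconstructing r_w from the 21 given conditions:

  i=1: 0, 0, 0, 0, 0, 0, 0, 0, 1
  i=2: 0, 0, 0, 0, 0, 0, 1, 1, 2
  i=3: 1, 1, 1, 1, 1, 1, 2, 2, 3
  i=4: 1, 2, 2, 2, 2, 2, 3, 3, 4
  i=5: 1, 2, 2, 2, 2, 3, 4, 4, 5
  i=6: 1, 2, 2, 2, 2, 3, 4, 5, 6
  i=7: 1, 2, 3, 3, 3, 4, 5, 6, 7
  i=8: 1, 2, 3, 3, 4, 5, 6, 7, 8
  i=9: 1, 2, 3, 4, 5, 6, 7, 8, 9

hence w(1..9) = (9, 7, 1, 2, 6, 8, 3, 5, 4).

ℓ(w)=21; the 4 essential cells (i,j,r):

[(1, 8, 0), (2, 6, 0), (6, 5, 2), (8, 4, 3)]


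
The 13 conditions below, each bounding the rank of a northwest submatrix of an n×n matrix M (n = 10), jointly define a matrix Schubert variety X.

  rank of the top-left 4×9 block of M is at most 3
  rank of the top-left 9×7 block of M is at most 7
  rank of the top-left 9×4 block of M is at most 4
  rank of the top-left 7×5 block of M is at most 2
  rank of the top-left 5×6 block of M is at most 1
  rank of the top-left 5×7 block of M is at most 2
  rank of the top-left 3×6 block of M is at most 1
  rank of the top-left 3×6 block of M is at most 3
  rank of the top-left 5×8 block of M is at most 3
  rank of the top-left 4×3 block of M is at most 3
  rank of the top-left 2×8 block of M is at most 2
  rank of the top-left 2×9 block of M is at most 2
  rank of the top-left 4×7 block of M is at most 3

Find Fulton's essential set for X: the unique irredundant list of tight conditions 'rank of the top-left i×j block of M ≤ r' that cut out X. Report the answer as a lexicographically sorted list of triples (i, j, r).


Propagating the 13 rank bounds to every northwest block:

  row 1: 1 1 1 1 1 1 1 1 1 1
  row 2: 1 1 1 1 1 1 2 2 2 2
  row 3: 1 1 1 1 1 1 2 3 3 3
  row 4: 1 1 1 1 1 1 2 3 3 4
  row 5: 1 1 1 1 1 1 2 3 4 5
  row 6: 1 2 2 2 2 2 3 4 5 6
  row 7: 1 2 2 2 2 3 4 5 6 7
  row 8: 1 2 3 3 3 4 5 6 7 8
  row 9: 1 2 3 4 4 5 6 7 8 9
  row 10: 1 2 3 4 5 6 7 8 9 10

second differences of R give the permutation w = (1, 7, 8, 10, 9, 2, 6, 3, 4, 5).

Rothe diagram D(w) (24 cells), 3 SE-corners (essential conditions):

[(4, 9, 3), (5, 6, 1), (7, 5, 2)]


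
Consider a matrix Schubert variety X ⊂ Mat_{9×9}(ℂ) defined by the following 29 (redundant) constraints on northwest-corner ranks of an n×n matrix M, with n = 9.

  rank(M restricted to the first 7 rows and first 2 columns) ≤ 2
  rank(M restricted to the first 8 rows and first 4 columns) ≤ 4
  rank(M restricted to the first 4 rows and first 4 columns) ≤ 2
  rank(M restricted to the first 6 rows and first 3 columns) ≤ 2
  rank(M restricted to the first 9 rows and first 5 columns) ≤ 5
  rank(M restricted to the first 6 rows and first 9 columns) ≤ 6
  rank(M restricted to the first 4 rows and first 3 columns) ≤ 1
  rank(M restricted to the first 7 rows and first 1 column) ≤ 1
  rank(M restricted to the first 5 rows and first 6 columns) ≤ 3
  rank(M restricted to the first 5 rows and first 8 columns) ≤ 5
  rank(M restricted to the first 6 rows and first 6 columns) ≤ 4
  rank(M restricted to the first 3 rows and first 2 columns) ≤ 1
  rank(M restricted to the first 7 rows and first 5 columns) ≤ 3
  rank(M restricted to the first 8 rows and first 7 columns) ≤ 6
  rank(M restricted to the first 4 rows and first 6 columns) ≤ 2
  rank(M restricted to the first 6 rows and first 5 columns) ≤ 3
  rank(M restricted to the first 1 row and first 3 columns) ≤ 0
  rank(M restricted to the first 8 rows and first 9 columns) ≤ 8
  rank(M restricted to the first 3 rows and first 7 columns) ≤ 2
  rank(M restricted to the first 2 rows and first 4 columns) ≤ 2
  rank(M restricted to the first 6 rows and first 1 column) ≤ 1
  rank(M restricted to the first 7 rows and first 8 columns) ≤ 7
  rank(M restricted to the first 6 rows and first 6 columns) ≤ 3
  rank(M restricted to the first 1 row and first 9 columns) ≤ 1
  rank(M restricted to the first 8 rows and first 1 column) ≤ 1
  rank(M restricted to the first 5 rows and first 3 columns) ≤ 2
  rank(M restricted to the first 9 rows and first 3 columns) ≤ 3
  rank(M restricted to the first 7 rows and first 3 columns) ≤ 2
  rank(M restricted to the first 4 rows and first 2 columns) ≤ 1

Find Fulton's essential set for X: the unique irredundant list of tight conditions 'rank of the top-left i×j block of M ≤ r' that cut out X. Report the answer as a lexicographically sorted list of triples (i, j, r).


Rank table r_w(9×9) implied by the 29 constraints:

  i=1: 0, 0, 0, 1, 1, 1, 1, 1, 1
  i=2: 1, 1, 1, 2, 2, 2, 2, 2, 2
  i=3: 1, 1, 1, 2, 2, 2, 2, 3, 3
  i=4: 1, 1, 1, 2, 2, 2, 3, 4, 4
  i=5: 1, 2, 2, 3, 3, 3, 4, 5, 5
  i=6: 1, 2, 2, 3, 3, 3, 4, 5, 6
  i=7: 1, 2, 2, 3, 3, 4, 5, 6, 7
  i=8: 1, 2, 3, 4, 4, 5, 6, 7, 8
  i=9: 1, 2, 3, 4, 5, 6, 7, 8, 9

the unique w with this rank table is (4, 1, 8, 7, 2, 9, 6, 3, 5).

ℓ(w)=17; the 7 essential cells (i,j,r):

[(1, 3, 0), (3, 7, 2), (4, 3, 1), (4, 6, 2), (6, 6, 3), (7, 3, 2), (7, 5, 3)]
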